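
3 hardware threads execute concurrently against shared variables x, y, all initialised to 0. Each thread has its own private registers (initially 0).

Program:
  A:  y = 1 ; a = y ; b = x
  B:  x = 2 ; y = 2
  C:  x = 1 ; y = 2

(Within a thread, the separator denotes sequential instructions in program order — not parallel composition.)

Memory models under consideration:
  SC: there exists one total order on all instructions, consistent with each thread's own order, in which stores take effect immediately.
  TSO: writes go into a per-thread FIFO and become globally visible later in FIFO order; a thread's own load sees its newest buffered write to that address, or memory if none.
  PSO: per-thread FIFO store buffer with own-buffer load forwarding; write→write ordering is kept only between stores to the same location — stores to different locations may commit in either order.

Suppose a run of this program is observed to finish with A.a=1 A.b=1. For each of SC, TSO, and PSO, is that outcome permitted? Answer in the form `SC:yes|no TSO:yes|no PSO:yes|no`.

SC:yes TSO:yes PSO:yes

outcome vector order: (A.a,A.b)
SC (5): <1 0>, <1 1>, <1 2>, <2 1>, <2 2>
TSO (5): <1 0>, <1 1>, <1 2>, <2 1>, <2 2>
PSO (6): <1 0>, <1 1>, <1 2>, <2 0>, <2 1>, <2 2>
target <1 1> ∈ {SC,TSO,PSO}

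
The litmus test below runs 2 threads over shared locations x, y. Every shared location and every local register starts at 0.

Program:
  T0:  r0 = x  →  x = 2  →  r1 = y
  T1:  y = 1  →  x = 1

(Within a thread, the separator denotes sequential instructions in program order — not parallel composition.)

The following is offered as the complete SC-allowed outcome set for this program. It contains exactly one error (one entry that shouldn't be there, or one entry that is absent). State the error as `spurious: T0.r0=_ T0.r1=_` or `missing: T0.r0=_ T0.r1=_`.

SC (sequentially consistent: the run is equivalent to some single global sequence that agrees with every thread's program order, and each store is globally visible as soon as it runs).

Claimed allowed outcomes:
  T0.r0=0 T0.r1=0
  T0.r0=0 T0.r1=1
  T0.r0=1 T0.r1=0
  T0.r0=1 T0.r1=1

outcome vector order: (T0.r0,T0.r1)
[SC] allowed = {(0,0), (0,1), (1,1)}
claimed∖SC = {(1,0)}

spurious: T0.r0=1 T0.r1=0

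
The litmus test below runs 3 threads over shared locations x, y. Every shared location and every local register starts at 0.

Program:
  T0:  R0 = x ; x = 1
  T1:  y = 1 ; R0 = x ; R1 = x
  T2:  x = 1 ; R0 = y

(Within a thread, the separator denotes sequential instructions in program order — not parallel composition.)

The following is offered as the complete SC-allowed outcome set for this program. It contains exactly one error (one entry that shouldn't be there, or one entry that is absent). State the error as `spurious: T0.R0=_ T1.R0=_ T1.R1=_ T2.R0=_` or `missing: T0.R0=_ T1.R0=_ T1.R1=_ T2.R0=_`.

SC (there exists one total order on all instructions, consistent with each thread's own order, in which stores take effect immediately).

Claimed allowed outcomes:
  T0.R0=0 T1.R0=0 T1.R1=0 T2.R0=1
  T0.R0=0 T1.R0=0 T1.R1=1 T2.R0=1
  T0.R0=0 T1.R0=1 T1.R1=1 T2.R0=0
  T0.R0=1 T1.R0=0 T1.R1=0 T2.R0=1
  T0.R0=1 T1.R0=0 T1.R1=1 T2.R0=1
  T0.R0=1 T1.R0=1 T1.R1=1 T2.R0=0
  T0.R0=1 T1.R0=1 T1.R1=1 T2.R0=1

missing: T0.R0=0 T1.R0=1 T1.R1=1 T2.R0=1

outcome vector order: (T0.R0,T1.R0,T1.R1,T2.R0)
[SC] allowed = {0/0/0/1 0/0/1/1 0/1/1/0 0/1/1/1 1/0/0/1 1/0/1/1 1/1/1/0 1/1/1/1}
SC∖claimed = {0/1/1/1}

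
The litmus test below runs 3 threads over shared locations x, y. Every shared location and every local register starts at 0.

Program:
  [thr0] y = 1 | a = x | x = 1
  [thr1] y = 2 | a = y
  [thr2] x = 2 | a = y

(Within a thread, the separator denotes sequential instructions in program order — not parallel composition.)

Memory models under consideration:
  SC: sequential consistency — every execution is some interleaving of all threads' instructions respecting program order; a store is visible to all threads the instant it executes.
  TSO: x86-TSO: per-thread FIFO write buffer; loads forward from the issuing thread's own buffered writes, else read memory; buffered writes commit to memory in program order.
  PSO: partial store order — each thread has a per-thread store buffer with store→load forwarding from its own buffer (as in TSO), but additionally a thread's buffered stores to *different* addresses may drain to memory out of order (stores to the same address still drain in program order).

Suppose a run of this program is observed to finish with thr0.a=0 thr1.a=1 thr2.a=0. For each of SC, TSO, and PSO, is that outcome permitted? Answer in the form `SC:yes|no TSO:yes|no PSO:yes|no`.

SC:no TSO:yes PSO:yes

outcome vector order: (thr0.a,thr1.a,thr2.a)
[SC] allowed = {(0,1,1); (0,2,1); (0,2,2); (2,1,0); (2,1,1); (2,1,2); (2,2,0); (2,2,1); (2,2,2)}
[TSO] allowed = {(0,1,0); (0,1,1); (0,1,2); (0,2,0); (0,2,1); (0,2,2); (2,1,0); (2,1,1); (2,1,2); (2,2,0); (2,2,1); (2,2,2)}
[PSO] allowed = {(0,1,0); (0,1,1); (0,1,2); (0,2,0); (0,2,1); (0,2,2); (2,1,0); (2,1,1); (2,1,2); (2,2,0); (2,2,1); (2,2,2)}
target (0,1,0) ∈ {TSO,PSO}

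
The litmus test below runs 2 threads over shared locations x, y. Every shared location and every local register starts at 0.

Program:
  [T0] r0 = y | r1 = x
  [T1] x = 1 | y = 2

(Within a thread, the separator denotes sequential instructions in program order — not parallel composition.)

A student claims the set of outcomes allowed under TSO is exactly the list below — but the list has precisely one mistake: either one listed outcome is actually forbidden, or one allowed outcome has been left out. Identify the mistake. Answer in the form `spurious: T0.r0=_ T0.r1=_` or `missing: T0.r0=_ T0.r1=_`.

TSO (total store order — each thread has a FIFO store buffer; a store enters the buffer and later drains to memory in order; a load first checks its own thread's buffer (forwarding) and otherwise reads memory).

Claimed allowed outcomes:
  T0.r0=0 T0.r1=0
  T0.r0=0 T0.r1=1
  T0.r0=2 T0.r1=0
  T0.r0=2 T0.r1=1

outcome vector order: (T0.r0,T0.r1)
TSO (3): <0 0>, <0 1>, <2 1>
claimed∖TSO = {<2 0>}

spurious: T0.r0=2 T0.r1=0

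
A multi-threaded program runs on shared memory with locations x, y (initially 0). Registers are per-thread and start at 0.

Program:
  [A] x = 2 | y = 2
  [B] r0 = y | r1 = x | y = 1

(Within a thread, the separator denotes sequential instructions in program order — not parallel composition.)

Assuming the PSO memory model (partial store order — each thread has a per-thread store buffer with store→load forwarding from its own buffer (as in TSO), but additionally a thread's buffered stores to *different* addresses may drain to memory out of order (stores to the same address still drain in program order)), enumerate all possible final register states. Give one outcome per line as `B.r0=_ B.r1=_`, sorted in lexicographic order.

outcome vector order: (B.r0,B.r1)
|PSO outcomes| = 4

B.r0=0 B.r1=0
B.r0=0 B.r1=2
B.r0=2 B.r1=0
B.r0=2 B.r1=2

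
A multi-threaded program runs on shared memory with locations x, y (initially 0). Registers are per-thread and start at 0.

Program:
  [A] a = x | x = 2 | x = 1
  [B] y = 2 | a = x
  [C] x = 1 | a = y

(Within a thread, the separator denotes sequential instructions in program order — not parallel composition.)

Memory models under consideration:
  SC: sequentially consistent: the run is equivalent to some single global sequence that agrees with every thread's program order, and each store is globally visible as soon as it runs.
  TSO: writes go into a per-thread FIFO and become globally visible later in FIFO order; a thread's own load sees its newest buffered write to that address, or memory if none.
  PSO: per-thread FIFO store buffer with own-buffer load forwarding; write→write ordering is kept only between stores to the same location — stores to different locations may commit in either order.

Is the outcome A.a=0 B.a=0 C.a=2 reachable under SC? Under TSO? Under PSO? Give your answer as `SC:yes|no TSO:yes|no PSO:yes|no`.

SC:yes TSO:yes PSO:yes

outcome vector order: (A.a,B.a,C.a)
[SC] allowed = {(0,0,2), (0,1,0), (0,1,2), (0,2,0), (0,2,2), (1,0,2), (1,1,0), (1,1,2), (1,2,0), (1,2,2)}
[TSO] allowed = {(0,0,0), (0,0,2), (0,1,0), (0,1,2), (0,2,0), (0,2,2), (1,0,0), (1,0,2), (1,1,0), (1,1,2), (1,2,0), (1,2,2)}
[PSO] allowed = {(0,0,0), (0,0,2), (0,1,0), (0,1,2), (0,2,0), (0,2,2), (1,0,0), (1,0,2), (1,1,0), (1,1,2), (1,2,0), (1,2,2)}
target (0,0,2) ∈ {SC,TSO,PSO}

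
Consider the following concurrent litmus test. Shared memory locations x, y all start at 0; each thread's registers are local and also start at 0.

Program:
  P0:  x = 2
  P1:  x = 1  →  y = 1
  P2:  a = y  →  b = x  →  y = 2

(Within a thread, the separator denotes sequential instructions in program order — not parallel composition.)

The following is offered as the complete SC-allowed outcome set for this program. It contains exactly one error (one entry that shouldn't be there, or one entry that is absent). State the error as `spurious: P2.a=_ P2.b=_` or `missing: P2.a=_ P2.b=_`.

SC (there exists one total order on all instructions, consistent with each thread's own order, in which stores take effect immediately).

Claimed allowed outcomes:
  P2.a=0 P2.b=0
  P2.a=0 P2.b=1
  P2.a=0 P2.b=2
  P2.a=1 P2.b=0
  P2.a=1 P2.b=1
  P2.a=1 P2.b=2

outcome vector order: (P2.a,P2.b)
under SC → <0 0> <0 1> <0 2> <1 1> <1 2>
claimed∖SC = {<1 0>}

spurious: P2.a=1 P2.b=0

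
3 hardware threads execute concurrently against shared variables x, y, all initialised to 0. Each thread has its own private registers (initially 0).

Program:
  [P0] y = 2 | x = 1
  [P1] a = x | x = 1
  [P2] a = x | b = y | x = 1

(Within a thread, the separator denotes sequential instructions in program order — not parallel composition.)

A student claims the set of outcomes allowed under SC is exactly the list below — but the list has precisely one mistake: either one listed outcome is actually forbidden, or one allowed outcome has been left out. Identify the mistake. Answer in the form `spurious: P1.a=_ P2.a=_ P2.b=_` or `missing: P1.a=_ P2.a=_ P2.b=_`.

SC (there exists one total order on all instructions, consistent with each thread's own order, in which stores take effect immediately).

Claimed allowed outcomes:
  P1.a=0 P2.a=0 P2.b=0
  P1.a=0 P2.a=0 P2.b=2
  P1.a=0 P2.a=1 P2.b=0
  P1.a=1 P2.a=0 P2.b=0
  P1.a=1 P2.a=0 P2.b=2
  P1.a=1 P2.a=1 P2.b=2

outcome vector order: (P1.a,P2.a,P2.b)
SC (7): 0/0/0; 0/0/2; 0/1/0; 0/1/2; 1/0/0; 1/0/2; 1/1/2
SC∖claimed = {0/1/2}

missing: P1.a=0 P2.a=1 P2.b=2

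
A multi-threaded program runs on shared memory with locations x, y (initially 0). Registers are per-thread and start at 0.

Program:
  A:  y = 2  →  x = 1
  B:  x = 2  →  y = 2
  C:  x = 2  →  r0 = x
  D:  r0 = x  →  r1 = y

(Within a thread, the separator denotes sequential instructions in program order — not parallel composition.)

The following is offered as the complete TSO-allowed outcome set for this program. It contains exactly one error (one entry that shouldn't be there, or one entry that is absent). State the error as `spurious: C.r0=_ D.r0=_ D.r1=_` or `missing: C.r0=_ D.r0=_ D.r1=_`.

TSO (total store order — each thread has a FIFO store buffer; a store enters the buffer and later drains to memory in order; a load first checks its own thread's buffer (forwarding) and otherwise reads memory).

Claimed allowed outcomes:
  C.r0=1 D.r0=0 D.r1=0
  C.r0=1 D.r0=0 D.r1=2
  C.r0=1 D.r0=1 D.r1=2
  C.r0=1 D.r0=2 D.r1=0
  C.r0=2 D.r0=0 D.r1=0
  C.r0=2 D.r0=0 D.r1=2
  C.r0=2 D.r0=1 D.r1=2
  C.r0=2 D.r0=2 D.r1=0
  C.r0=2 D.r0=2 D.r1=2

outcome vector order: (C.r0,D.r0,D.r1)
[TSO] allowed = {1/0/0 1/0/2 1/1/2 1/2/0 1/2/2 2/0/0 2/0/2 2/1/2 2/2/0 2/2/2}
TSO∖claimed = {1/2/2}

missing: C.r0=1 D.r0=2 D.r1=2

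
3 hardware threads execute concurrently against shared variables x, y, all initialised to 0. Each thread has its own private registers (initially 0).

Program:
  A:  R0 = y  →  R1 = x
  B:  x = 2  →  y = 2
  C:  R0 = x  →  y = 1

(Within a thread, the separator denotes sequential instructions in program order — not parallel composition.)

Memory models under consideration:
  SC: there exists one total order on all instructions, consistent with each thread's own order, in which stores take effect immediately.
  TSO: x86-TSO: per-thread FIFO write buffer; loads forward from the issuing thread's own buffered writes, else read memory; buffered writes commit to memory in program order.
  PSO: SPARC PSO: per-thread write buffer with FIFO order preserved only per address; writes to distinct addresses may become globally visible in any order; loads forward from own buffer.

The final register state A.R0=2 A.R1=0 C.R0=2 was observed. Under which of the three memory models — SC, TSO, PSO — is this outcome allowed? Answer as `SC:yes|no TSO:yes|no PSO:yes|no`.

SC:no TSO:no PSO:yes

outcome vector order: (A.R0,A.R1,C.R0)
SC (9): 000 002 020 022 100 120 122 220 222
TSO (9): 000 002 020 022 100 120 122 220 222
PSO (11): 000 002 020 022 100 120 122 200 202 220 222
target 202 ∈ {PSO}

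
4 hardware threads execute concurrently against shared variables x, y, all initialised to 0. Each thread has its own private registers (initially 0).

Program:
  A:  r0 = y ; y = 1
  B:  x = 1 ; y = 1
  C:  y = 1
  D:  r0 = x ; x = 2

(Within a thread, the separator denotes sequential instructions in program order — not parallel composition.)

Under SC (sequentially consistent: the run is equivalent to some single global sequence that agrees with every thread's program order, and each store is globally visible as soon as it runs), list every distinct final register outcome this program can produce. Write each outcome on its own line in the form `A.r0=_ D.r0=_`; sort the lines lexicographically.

outcome vector order: (A.r0,D.r0)
|SC outcomes| = 4

A.r0=0 D.r0=0
A.r0=0 D.r0=1
A.r0=1 D.r0=0
A.r0=1 D.r0=1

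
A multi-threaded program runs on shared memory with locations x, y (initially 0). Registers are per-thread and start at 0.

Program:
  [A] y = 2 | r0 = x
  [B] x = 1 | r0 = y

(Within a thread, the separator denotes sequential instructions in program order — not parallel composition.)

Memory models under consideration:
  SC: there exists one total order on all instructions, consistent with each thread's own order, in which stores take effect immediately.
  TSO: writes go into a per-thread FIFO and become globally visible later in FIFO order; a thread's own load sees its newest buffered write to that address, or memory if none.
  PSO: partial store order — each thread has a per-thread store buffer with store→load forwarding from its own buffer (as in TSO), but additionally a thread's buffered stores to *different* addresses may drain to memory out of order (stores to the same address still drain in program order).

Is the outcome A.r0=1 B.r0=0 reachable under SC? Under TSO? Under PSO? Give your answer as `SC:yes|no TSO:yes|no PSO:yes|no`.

SC:yes TSO:yes PSO:yes

outcome vector order: (A.r0,B.r0)
SC (3): (0,2), (1,0), (1,2)
TSO (4): (0,0), (0,2), (1,0), (1,2)
PSO (4): (0,0), (0,2), (1,0), (1,2)
target (1,0) ∈ {SC,TSO,PSO}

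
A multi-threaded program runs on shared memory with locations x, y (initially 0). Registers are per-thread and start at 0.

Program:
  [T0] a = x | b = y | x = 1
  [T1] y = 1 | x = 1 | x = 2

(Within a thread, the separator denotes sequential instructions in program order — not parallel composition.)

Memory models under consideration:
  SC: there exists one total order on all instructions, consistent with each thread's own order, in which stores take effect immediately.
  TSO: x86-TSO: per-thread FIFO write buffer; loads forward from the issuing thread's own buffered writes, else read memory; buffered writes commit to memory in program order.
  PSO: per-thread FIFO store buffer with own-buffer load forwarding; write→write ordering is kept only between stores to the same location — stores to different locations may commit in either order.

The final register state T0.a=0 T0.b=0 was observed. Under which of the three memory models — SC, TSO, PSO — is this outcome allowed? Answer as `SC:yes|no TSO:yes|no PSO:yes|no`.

outcome vector order: (T0.a,T0.b)
[SC] allowed = {<0 0>; <0 1>; <1 1>; <2 1>}
[TSO] allowed = {<0 0>; <0 1>; <1 1>; <2 1>}
[PSO] allowed = {<0 0>; <0 1>; <1 0>; <1 1>; <2 0>; <2 1>}
target <0 0> ∈ {SC,TSO,PSO}

SC:yes TSO:yes PSO:yes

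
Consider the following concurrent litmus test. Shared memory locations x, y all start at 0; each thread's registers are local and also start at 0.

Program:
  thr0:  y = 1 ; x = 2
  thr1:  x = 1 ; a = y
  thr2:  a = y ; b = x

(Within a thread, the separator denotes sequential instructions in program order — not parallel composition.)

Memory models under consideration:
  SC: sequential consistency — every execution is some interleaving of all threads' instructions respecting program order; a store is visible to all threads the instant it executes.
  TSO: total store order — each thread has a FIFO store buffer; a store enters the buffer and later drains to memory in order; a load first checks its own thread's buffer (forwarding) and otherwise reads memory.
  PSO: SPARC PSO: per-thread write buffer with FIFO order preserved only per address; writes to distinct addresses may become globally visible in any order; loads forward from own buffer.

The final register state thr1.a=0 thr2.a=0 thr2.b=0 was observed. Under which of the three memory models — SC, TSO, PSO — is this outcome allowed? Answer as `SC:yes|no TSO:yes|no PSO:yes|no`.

SC:yes TSO:yes PSO:yes

outcome vector order: (thr1.a,thr2.a,thr2.b)
under SC → 0/0/0; 0/0/1; 0/0/2; 0/1/1; 0/1/2; 1/0/0; 1/0/1; 1/0/2; 1/1/0; 1/1/1; 1/1/2
under TSO → 0/0/0; 0/0/1; 0/0/2; 0/1/0; 0/1/1; 0/1/2; 1/0/0; 1/0/1; 1/0/2; 1/1/0; 1/1/1; 1/1/2
under PSO → 0/0/0; 0/0/1; 0/0/2; 0/1/0; 0/1/1; 0/1/2; 1/0/0; 1/0/1; 1/0/2; 1/1/0; 1/1/1; 1/1/2
target 0/0/0 ∈ {SC,TSO,PSO}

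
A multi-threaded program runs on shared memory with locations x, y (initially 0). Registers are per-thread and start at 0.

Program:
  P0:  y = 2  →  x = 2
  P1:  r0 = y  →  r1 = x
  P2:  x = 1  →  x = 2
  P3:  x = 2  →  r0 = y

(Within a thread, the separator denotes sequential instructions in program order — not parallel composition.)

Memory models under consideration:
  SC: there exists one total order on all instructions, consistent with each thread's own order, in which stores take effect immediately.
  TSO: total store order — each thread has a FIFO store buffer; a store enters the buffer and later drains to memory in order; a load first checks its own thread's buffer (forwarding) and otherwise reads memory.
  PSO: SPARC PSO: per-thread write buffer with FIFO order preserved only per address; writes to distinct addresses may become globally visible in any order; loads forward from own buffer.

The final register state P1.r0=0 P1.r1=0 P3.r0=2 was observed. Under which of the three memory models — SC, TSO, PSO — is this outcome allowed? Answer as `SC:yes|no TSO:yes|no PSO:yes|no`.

outcome vector order: (P1.r0,P1.r1,P3.r0)
[SC] allowed = {<0 0 0>, <0 0 2>, <0 1 0>, <0 1 2>, <0 2 0>, <0 2 2>, <2 0 2>, <2 1 0>, <2 1 2>, <2 2 0>, <2 2 2>}
[TSO] allowed = {<0 0 0>, <0 0 2>, <0 1 0>, <0 1 2>, <0 2 0>, <0 2 2>, <2 0 0>, <2 0 2>, <2 1 0>, <2 1 2>, <2 2 0>, <2 2 2>}
[PSO] allowed = {<0 0 0>, <0 0 2>, <0 1 0>, <0 1 2>, <0 2 0>, <0 2 2>, <2 0 0>, <2 0 2>, <2 1 0>, <2 1 2>, <2 2 0>, <2 2 2>}
target <0 0 2> ∈ {SC,TSO,PSO}

SC:yes TSO:yes PSO:yes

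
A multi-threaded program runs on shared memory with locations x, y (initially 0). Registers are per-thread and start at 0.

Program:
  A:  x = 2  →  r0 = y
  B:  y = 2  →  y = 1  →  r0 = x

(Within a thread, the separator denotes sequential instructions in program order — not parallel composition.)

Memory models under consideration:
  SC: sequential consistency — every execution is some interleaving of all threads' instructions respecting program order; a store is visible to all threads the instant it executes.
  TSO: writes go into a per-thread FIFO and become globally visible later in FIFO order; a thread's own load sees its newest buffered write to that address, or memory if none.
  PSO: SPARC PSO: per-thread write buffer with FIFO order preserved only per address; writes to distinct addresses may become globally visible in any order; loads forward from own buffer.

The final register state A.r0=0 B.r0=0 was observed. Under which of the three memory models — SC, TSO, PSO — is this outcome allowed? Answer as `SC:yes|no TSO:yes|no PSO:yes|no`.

SC:no TSO:yes PSO:yes

outcome vector order: (A.r0,B.r0)
[SC] allowed = {(0,2); (1,0); (1,2); (2,2)}
[TSO] allowed = {(0,0); (0,2); (1,0); (1,2); (2,0); (2,2)}
[PSO] allowed = {(0,0); (0,2); (1,0); (1,2); (2,0); (2,2)}
target (0,0) ∈ {TSO,PSO}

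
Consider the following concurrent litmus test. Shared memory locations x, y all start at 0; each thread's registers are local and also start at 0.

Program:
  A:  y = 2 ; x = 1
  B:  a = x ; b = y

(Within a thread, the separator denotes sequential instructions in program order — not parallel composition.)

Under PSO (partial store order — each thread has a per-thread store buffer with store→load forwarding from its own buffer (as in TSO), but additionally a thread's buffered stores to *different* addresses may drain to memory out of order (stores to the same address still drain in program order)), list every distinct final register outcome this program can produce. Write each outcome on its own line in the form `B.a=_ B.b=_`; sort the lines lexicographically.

outcome vector order: (B.a,B.b)
|PSO outcomes| = 4

B.a=0 B.b=0
B.a=0 B.b=2
B.a=1 B.b=0
B.a=1 B.b=2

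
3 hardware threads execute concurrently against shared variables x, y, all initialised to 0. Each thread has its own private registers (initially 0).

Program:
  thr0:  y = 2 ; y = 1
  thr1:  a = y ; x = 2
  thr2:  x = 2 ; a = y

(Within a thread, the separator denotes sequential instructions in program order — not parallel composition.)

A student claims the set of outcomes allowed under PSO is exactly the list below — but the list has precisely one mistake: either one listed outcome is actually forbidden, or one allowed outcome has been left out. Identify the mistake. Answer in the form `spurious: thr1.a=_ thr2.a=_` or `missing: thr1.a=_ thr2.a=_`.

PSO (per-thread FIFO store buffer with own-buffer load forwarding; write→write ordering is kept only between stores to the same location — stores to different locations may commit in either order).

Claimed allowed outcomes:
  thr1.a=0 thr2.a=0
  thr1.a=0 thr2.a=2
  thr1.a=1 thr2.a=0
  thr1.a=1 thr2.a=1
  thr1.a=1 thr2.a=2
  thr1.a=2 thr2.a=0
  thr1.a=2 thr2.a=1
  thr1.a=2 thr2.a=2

missing: thr1.a=0 thr2.a=1

outcome vector order: (thr1.a,thr2.a)
[PSO] allowed = {<0 0>, <0 1>, <0 2>, <1 0>, <1 1>, <1 2>, <2 0>, <2 1>, <2 2>}
PSO∖claimed = {<0 1>}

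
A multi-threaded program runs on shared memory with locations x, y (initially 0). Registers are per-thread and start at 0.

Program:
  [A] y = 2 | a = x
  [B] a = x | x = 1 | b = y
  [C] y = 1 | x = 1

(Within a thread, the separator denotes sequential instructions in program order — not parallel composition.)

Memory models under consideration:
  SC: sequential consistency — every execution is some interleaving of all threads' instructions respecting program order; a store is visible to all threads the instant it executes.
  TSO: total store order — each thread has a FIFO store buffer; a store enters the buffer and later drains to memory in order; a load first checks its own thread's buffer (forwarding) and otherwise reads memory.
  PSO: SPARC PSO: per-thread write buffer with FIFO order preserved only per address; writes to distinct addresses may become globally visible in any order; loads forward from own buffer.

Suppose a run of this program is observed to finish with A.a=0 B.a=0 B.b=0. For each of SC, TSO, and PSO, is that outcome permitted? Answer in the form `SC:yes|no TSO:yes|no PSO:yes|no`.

outcome vector order: (A.a,B.a,B.b)
under SC → <0 0 1>; <0 0 2>; <0 1 1>; <0 1 2>; <1 0 0>; <1 0 1>; <1 0 2>; <1 1 1>; <1 1 2>
under TSO → <0 0 0>; <0 0 1>; <0 0 2>; <0 1 1>; <0 1 2>; <1 0 0>; <1 0 1>; <1 0 2>; <1 1 1>; <1 1 2>
under PSO → <0 0 0>; <0 0 1>; <0 0 2>; <0 1 0>; <0 1 1>; <0 1 2>; <1 0 0>; <1 0 1>; <1 0 2>; <1 1 0>; <1 1 1>; <1 1 2>
target <0 0 0> ∈ {TSO,PSO}

SC:no TSO:yes PSO:yes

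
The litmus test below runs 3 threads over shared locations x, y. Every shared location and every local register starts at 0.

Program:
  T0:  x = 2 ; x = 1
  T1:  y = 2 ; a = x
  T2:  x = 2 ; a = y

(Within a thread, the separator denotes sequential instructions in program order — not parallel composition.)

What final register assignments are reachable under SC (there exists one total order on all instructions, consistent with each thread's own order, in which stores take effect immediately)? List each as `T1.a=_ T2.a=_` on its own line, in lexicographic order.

T1.a=0 T2.a=2
T1.a=1 T2.a=0
T1.a=1 T2.a=2
T1.a=2 T2.a=0
T1.a=2 T2.a=2

outcome vector order: (T1.a,T2.a)
|SC outcomes| = 5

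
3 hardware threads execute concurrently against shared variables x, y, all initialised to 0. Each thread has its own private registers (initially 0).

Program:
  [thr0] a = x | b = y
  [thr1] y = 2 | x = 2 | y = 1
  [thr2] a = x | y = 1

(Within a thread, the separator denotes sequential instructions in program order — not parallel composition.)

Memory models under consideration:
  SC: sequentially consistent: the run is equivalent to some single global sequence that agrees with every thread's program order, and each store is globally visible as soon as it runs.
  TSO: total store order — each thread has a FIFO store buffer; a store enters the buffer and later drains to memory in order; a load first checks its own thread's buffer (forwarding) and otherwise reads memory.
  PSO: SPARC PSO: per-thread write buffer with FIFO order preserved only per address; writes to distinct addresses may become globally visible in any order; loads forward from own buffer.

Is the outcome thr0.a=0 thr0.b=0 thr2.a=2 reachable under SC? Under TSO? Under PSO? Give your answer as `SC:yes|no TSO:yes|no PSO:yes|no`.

outcome vector order: (thr0.a,thr0.b,thr2.a)
SC (10): 0/0/0; 0/0/2; 0/1/0; 0/1/2; 0/2/0; 0/2/2; 2/1/0; 2/1/2; 2/2/0; 2/2/2
TSO (10): 0/0/0; 0/0/2; 0/1/0; 0/1/2; 0/2/0; 0/2/2; 2/1/0; 2/1/2; 2/2/0; 2/2/2
PSO (12): 0/0/0; 0/0/2; 0/1/0; 0/1/2; 0/2/0; 0/2/2; 2/0/0; 2/0/2; 2/1/0; 2/1/2; 2/2/0; 2/2/2
target 0/0/2 ∈ {SC,TSO,PSO}

SC:yes TSO:yes PSO:yes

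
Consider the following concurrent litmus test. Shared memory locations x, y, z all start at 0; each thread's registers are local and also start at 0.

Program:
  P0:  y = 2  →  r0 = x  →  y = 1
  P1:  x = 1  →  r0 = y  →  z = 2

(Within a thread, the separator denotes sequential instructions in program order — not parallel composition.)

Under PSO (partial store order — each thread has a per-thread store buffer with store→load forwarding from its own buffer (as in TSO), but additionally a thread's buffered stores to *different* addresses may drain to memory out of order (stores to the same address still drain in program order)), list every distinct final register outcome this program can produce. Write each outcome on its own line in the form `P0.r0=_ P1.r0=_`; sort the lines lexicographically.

P0.r0=0 P1.r0=0
P0.r0=0 P1.r0=1
P0.r0=0 P1.r0=2
P0.r0=1 P1.r0=0
P0.r0=1 P1.r0=1
P0.r0=1 P1.r0=2

outcome vector order: (P0.r0,P1.r0)
|PSO outcomes| = 6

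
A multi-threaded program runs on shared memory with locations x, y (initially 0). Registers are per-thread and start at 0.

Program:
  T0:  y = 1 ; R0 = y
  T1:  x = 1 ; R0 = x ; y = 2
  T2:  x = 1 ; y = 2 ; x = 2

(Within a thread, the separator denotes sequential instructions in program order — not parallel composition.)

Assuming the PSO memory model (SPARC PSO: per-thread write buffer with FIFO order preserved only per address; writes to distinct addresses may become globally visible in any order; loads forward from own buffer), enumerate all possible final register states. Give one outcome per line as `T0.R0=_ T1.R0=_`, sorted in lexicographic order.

outcome vector order: (T0.R0,T1.R0)
|PSO outcomes| = 4

T0.R0=1 T1.R0=1
T0.R0=1 T1.R0=2
T0.R0=2 T1.R0=1
T0.R0=2 T1.R0=2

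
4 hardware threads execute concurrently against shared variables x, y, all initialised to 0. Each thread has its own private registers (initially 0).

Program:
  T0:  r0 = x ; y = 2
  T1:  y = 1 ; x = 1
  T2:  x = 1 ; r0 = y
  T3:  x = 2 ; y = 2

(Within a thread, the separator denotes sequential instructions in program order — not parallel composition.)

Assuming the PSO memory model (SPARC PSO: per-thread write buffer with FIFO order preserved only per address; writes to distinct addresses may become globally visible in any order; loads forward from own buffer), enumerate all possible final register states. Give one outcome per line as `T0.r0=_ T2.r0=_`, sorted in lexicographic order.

T0.r0=0 T2.r0=0
T0.r0=0 T2.r0=1
T0.r0=0 T2.r0=2
T0.r0=1 T2.r0=0
T0.r0=1 T2.r0=1
T0.r0=1 T2.r0=2
T0.r0=2 T2.r0=0
T0.r0=2 T2.r0=1
T0.r0=2 T2.r0=2

outcome vector order: (T0.r0,T2.r0)
|PSO outcomes| = 9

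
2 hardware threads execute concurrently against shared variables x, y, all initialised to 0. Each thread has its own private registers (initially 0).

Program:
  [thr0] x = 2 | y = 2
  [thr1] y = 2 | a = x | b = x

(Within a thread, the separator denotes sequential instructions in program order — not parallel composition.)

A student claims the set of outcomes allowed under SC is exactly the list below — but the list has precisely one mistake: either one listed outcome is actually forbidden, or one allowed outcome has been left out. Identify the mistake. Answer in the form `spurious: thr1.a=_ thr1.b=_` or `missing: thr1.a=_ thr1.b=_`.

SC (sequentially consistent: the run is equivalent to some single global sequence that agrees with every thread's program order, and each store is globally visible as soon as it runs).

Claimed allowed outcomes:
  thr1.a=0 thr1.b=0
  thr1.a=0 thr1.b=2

outcome vector order: (thr1.a,thr1.b)
SC: 3 outcomes — {<0 0> <0 2> <2 2>}
SC∖claimed = {<2 2>}

missing: thr1.a=2 thr1.b=2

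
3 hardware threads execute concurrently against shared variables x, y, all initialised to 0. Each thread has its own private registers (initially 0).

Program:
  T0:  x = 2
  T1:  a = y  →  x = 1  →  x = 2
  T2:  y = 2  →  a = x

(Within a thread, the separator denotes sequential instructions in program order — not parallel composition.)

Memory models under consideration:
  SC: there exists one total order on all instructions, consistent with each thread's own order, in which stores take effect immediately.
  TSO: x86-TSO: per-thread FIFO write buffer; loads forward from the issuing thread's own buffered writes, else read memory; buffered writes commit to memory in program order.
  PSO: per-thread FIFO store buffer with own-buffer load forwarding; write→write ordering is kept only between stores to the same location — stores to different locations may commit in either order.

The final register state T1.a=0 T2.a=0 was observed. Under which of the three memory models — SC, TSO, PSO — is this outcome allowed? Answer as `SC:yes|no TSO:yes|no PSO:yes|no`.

SC:yes TSO:yes PSO:yes

outcome vector order: (T1.a,T2.a)
[SC] allowed = {<0 0>, <0 1>, <0 2>, <2 0>, <2 1>, <2 2>}
[TSO] allowed = {<0 0>, <0 1>, <0 2>, <2 0>, <2 1>, <2 2>}
[PSO] allowed = {<0 0>, <0 1>, <0 2>, <2 0>, <2 1>, <2 2>}
target <0 0> ∈ {SC,TSO,PSO}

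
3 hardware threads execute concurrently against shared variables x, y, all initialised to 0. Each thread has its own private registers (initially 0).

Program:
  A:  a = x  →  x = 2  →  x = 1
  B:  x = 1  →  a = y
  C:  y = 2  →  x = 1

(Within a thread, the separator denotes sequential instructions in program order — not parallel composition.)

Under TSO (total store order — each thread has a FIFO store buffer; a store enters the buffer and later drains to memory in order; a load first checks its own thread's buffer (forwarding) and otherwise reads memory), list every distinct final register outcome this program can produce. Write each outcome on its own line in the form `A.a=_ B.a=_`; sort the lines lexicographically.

outcome vector order: (A.a,B.a)
|TSO outcomes| = 4

A.a=0 B.a=0
A.a=0 B.a=2
A.a=1 B.a=0
A.a=1 B.a=2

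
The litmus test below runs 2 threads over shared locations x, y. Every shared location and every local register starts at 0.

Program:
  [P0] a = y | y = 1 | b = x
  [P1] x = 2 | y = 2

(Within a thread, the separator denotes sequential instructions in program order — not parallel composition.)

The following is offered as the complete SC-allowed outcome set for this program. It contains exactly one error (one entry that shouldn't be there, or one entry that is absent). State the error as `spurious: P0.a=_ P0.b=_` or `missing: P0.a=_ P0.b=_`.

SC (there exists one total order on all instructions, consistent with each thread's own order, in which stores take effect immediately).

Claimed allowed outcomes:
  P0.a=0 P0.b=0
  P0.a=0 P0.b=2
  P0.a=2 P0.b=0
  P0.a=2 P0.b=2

spurious: P0.a=2 P0.b=0

outcome vector order: (P0.a,P0.b)
SC: 3 outcomes — {<0 0>; <0 2>; <2 2>}
claimed∖SC = {<2 0>}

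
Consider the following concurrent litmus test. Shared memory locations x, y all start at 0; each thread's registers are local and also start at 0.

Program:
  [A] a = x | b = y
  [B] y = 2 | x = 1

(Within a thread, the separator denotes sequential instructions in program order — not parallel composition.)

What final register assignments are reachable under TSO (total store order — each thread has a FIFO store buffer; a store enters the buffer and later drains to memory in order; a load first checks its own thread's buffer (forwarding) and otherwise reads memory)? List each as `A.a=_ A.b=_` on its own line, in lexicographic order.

outcome vector order: (A.a,A.b)
|TSO outcomes| = 3

A.a=0 A.b=0
A.a=0 A.b=2
A.a=1 A.b=2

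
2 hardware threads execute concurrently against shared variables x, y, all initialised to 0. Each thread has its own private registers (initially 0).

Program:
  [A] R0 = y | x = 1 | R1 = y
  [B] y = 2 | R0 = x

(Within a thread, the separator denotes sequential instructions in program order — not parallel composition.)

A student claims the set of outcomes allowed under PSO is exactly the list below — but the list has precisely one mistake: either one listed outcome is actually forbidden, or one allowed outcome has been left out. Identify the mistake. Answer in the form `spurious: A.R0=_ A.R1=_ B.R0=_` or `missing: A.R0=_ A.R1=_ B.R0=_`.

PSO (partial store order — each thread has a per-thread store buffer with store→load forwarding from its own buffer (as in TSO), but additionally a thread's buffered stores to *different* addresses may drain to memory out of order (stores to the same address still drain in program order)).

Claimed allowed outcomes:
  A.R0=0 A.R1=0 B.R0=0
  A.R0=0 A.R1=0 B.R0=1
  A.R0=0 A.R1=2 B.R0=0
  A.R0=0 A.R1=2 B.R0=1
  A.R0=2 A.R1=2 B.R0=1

outcome vector order: (A.R0,A.R1,B.R0)
under PSO → 000; 001; 020; 021; 220; 221
PSO∖claimed = {220}

missing: A.R0=2 A.R1=2 B.R0=0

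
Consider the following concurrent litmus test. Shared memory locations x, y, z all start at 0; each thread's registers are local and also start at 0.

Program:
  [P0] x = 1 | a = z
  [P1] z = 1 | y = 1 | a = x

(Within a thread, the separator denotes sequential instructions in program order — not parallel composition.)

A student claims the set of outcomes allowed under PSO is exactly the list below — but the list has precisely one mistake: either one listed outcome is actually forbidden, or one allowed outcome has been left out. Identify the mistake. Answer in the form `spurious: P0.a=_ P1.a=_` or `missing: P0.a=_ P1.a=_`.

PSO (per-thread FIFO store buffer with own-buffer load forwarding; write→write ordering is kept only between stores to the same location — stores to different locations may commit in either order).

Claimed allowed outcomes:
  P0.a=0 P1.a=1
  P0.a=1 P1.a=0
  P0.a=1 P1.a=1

outcome vector order: (P0.a,P1.a)
[PSO] allowed = {(0,0), (0,1), (1,0), (1,1)}
PSO∖claimed = {(0,0)}

missing: P0.a=0 P1.a=0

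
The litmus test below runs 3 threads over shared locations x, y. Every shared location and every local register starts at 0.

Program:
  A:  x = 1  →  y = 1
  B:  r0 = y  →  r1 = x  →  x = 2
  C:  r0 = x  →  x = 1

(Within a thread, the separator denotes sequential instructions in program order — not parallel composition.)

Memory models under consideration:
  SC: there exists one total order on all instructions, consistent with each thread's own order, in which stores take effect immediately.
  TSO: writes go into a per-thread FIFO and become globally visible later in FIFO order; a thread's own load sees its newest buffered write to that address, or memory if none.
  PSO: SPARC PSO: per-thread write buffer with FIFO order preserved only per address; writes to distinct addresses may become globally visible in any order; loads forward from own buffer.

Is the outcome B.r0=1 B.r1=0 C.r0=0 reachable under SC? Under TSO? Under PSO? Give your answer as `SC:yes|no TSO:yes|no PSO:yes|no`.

SC:no TSO:no PSO:yes

outcome vector order: (B.r0,B.r1,C.r0)
under SC → 0/0/0; 0/0/1; 0/0/2; 0/1/0; 0/1/1; 0/1/2; 1/1/0; 1/1/1; 1/1/2
under TSO → 0/0/0; 0/0/1; 0/0/2; 0/1/0; 0/1/1; 0/1/2; 1/1/0; 1/1/1; 1/1/2
under PSO → 0/0/0; 0/0/1; 0/0/2; 0/1/0; 0/1/1; 0/1/2; 1/0/0; 1/0/1; 1/0/2; 1/1/0; 1/1/1; 1/1/2
target 1/0/0 ∈ {PSO}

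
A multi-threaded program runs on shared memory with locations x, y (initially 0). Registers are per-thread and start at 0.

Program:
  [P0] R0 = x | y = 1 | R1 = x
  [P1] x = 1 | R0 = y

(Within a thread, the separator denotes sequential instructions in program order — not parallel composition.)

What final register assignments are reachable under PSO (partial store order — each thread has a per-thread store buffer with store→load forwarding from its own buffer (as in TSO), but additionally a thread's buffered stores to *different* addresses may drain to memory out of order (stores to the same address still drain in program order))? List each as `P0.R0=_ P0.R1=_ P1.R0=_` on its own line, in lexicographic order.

P0.R0=0 P0.R1=0 P1.R0=0
P0.R0=0 P0.R1=0 P1.R0=1
P0.R0=0 P0.R1=1 P1.R0=0
P0.R0=0 P0.R1=1 P1.R0=1
P0.R0=1 P0.R1=1 P1.R0=0
P0.R0=1 P0.R1=1 P1.R0=1

outcome vector order: (P0.R0,P0.R1,P1.R0)
|PSO outcomes| = 6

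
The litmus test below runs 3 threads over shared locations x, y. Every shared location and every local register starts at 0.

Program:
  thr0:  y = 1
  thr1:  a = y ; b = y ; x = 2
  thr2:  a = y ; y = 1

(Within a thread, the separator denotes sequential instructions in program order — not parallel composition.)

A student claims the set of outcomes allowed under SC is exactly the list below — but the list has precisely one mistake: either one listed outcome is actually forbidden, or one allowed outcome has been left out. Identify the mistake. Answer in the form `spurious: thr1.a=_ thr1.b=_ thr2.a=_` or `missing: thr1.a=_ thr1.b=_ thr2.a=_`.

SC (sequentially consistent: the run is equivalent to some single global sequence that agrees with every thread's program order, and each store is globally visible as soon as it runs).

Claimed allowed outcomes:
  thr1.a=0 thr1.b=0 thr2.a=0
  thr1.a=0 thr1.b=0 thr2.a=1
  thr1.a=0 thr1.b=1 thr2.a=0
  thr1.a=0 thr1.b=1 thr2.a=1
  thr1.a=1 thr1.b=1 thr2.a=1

outcome vector order: (thr1.a,thr1.b,thr2.a)
[SC] allowed = {(0,0,0) (0,0,1) (0,1,0) (0,1,1) (1,1,0) (1,1,1)}
SC∖claimed = {(1,1,0)}

missing: thr1.a=1 thr1.b=1 thr2.a=0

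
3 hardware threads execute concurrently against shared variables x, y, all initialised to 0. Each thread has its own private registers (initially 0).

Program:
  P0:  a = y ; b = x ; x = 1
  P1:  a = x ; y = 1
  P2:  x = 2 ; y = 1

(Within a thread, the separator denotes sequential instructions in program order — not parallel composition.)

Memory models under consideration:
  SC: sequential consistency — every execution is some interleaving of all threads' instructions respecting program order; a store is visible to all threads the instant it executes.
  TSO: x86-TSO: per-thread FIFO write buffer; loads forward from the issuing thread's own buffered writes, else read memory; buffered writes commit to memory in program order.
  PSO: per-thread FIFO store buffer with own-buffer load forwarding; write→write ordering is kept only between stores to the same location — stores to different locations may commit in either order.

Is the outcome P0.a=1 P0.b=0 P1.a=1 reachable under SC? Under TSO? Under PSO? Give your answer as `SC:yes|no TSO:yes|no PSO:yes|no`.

outcome vector order: (P0.a,P0.b,P1.a)
SC: 10 outcomes — {(0,0,0), (0,0,1), (0,0,2), (0,2,0), (0,2,1), (0,2,2), (1,0,0), (1,2,0), (1,2,1), (1,2,2)}
TSO: 10 outcomes — {(0,0,0), (0,0,1), (0,0,2), (0,2,0), (0,2,1), (0,2,2), (1,0,0), (1,2,0), (1,2,1), (1,2,2)}
PSO: 12 outcomes — {(0,0,0), (0,0,1), (0,0,2), (0,2,0), (0,2,1), (0,2,2), (1,0,0), (1,0,1), (1,0,2), (1,2,0), (1,2,1), (1,2,2)}
target (1,0,1) ∈ {PSO}

SC:no TSO:no PSO:yes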